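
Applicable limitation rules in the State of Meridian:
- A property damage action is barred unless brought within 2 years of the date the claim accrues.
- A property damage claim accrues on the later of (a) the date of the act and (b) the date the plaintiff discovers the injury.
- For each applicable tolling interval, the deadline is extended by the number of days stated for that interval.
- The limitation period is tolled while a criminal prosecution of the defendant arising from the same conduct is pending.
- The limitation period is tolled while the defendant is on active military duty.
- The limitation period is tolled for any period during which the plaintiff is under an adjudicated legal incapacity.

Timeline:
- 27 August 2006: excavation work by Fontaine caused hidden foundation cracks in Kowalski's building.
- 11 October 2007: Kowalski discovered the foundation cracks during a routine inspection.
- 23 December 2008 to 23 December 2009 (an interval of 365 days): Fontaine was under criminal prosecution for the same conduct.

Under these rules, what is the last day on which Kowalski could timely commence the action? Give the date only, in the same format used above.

11 October 2010

Because discovery on 11 October 2007 post-dates the 27 August 2006 act, accrual under the later-of rule falls on 11 October 2007.
2 years from 11 October 2007 is 11 October 2009.
The period was tolled for 365 days by the pending criminal prosecution (23 December 2008 to 23 December 2009), pushing the deadline to 11 October 2010.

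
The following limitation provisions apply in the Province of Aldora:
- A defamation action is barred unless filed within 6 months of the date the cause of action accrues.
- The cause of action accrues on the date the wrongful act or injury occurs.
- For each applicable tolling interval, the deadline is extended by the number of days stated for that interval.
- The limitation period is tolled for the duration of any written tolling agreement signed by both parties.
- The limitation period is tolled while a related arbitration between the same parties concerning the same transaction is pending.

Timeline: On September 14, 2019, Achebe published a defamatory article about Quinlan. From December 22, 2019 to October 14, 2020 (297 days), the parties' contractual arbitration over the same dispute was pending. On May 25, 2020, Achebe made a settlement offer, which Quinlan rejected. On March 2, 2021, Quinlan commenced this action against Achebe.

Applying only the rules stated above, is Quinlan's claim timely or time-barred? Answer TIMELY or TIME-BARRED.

TIME-BARRED

The limitation period began to run on September 14, 2019.
6 months from September 14, 2019 is March 14, 2020.
The period was tolled for 297 days by the pending related arbitration (December 22, 2019 to October 14, 2020), pushing the deadline to January 5, 2021.
The other events in the timeline have no effect on the limitation period under the stated rules.
Quinlan filed on March 2, 2021, after the January 5, 2021 deadline, so the action is time-barred.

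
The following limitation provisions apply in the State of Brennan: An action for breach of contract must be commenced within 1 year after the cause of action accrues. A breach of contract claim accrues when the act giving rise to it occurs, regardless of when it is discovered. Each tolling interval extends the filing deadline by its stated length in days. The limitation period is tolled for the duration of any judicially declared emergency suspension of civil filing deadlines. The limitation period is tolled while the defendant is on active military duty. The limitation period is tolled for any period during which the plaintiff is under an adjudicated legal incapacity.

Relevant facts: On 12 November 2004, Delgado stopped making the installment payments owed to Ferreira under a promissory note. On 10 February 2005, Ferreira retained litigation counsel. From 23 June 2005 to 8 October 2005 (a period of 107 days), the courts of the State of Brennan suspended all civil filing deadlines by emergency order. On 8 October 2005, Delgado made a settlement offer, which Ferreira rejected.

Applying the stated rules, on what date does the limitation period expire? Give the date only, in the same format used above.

27 February 2006

The claim accrued on 12 November 2004, when the wrongful act occurred.
1 year from 12 November 2004 is 12 November 2005.
The emergency suspension of filing deadlines from 23 June 2005 to 8 October 2005 tolled the period for 107 days, extending the deadline to 27 February 2006.
The other events in the timeline have no effect on the limitation period under the stated rules.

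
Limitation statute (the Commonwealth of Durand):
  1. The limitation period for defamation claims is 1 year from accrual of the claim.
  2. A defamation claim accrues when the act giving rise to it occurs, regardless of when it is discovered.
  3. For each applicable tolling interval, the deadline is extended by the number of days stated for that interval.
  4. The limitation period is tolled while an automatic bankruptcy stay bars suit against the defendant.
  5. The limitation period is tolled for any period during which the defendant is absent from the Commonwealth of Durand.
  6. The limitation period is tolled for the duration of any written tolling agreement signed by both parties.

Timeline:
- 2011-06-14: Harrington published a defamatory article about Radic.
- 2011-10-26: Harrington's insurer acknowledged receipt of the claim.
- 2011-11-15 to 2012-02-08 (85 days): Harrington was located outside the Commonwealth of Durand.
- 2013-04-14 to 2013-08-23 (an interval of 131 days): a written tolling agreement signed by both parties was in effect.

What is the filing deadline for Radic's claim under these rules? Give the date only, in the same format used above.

2012-09-07

The claim accrued on 2011-06-14, the date of the act.
Adding the 1 year base period to 2011-06-14 gives a deadline of 2012-06-14, before any tolling.
The defendant's absence from the jurisdiction from 2011-11-15 to 2012-02-08 tolled the period for 85 days, extending the deadline to 2012-09-07.
The written tolling agreement from 2013-04-14 to 2013-08-23 began after the period had already run on 2012-09-07, so it has no tolling effect.
Nothing else in the chronology tolls or restarts the period.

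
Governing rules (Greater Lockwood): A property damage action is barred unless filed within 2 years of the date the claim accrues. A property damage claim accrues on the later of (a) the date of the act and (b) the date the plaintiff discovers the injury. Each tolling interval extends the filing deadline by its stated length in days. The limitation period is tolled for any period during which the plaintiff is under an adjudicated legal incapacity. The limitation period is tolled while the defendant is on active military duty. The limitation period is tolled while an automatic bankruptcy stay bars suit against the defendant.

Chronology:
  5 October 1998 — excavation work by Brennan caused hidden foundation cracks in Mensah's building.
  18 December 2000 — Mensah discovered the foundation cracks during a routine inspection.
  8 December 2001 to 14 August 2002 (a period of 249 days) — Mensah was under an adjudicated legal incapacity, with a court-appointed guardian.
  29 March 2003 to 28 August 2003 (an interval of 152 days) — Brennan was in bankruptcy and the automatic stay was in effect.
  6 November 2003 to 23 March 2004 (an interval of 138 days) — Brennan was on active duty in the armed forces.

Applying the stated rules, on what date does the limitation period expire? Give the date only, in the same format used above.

Taking the later of the act (5 October 1998) and discovery (18 December 2000), the claim accrued on 18 December 2000.
2 years from 18 December 2000 is 18 December 2002.
The plaintiff's legal incapacity from 8 December 2001 to 14 August 2002 tolled the period for 249 days, extending the deadline to 24 August 2003.
The period was tolled for 152 days by the automatic bankruptcy stay (29 March 2003 to 28 August 2003), pushing the deadline to 23 January 2004.
The defendant's active military service from 6 November 2003 to 23 March 2004 tolled the period for 138 days, extending the deadline to 9 June 2004.

9 June 2004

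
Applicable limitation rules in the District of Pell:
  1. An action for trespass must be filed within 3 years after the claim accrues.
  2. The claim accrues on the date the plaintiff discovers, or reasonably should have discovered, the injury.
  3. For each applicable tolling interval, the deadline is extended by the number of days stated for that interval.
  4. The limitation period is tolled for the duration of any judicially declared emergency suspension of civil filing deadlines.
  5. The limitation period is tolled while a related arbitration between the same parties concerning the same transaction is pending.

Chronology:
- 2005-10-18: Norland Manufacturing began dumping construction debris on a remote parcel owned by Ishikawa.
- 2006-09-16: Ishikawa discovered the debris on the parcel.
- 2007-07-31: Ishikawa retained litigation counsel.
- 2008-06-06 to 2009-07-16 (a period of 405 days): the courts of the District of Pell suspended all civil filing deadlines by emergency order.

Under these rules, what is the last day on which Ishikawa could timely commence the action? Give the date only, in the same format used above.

Accrual is tied to discovery, so the period began on 2006-09-16 rather than on 2005-10-18 when the act occurred.
The untolled deadline — 3 years after 2006-09-16 — is 2009-09-16.
Because the emergency suspension of filing deadlines ran from 2008-06-06 to 2009-07-16, the deadline is extended by 405 days to 2010-10-26.
Nothing else in the chronology tolls or restarts the period.

2010-10-26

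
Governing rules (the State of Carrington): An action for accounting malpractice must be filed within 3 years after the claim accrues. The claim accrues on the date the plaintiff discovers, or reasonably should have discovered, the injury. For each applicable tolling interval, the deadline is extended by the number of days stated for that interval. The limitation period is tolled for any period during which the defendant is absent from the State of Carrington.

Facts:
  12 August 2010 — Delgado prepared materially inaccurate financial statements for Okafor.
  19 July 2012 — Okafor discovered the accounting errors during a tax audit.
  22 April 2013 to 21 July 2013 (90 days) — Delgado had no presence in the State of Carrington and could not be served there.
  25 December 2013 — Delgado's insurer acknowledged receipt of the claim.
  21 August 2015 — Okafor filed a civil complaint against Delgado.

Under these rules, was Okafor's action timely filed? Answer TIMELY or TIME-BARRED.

TIMELY

The claim did not accrue until Okafor discovered the injury on 19 July 2012; the 12 August 2010 act date does not start the clock under the stated rule.
Adding the 3 years base period to 19 July 2012 gives a deadline of 19 July 2015, before any tolling.
Because the defendant's absence from the jurisdiction ran from 22 April 2013 to 21 July 2013, the deadline is extended by 90 days to 17 October 2015.
The other events in the timeline have no effect on the limitation period under the stated rules.
Filing on 21 August 2015 beat the 17 October 2015 deadline — the action is timely.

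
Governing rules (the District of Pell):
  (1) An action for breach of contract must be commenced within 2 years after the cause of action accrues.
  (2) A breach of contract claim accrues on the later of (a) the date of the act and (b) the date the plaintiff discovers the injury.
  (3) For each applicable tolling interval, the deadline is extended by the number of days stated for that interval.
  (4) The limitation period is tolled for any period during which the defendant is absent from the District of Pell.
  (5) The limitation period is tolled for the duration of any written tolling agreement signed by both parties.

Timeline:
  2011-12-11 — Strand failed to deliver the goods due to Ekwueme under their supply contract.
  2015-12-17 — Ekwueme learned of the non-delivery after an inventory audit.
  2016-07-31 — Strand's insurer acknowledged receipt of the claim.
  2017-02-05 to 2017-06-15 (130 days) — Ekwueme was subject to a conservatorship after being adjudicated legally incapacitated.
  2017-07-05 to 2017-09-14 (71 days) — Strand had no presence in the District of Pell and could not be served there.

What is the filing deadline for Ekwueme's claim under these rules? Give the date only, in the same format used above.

The claim accrued on 2015-12-17 — the later of the 2011-12-11 act and the 2015-12-17 discovery.
2 years from 2015-12-17 is 2017-12-17.
The period was tolled for 71 days by the defendant's absence from the jurisdiction (2017-07-05 to 2017-09-14), pushing the deadline to 2018-02-26.
The plaintiff's legal incapacity from 2017-02-05 to 2017-06-15 does not toll the period, because no stated rule makes the plaintiff's incapacity a tolling event.
None of the other events listed affects the running of the period under the stated rules.

2018-02-26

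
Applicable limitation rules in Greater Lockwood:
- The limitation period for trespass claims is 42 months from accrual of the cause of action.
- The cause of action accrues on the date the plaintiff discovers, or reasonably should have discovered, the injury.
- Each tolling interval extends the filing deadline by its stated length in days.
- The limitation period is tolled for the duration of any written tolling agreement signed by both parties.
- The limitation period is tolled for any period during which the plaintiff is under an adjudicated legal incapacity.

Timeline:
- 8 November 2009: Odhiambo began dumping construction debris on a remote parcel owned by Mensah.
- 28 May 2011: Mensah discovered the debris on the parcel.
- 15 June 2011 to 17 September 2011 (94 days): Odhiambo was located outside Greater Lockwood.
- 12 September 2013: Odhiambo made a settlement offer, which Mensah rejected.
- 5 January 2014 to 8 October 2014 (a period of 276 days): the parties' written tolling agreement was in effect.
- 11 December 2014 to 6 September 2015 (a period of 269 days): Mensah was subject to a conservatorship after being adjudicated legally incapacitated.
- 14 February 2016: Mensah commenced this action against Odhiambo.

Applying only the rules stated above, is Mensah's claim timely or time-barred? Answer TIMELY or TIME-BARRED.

Under the discovery rule, the claim accrued on 28 May 2011, when Mensah discovered the injury — not on the 8 November 2009 date of the underlying act.
Adding the 42 months base period to 28 May 2011 gives a deadline of 28 November 2014, before any tolling.
The written tolling agreement from 5 January 2014 to 8 October 2014 tolled the period for 276 days, extending the deadline to 31 August 2015.
The plaintiff's legal incapacity from 11 December 2014 to 6 September 2015 tolled the period for 269 days, extending the deadline to 26 May 2016.
The defendant's absence from the jurisdiction from 15 June 2011 to 17 September 2011 does not toll the period, because no stated rule makes the defendant's absence a tolling event.
Nothing else in the chronology tolls or restarts the period.
The 14 February 2016 filing precedes the 26 May 2016 deadline; the claim is timely.

TIMELY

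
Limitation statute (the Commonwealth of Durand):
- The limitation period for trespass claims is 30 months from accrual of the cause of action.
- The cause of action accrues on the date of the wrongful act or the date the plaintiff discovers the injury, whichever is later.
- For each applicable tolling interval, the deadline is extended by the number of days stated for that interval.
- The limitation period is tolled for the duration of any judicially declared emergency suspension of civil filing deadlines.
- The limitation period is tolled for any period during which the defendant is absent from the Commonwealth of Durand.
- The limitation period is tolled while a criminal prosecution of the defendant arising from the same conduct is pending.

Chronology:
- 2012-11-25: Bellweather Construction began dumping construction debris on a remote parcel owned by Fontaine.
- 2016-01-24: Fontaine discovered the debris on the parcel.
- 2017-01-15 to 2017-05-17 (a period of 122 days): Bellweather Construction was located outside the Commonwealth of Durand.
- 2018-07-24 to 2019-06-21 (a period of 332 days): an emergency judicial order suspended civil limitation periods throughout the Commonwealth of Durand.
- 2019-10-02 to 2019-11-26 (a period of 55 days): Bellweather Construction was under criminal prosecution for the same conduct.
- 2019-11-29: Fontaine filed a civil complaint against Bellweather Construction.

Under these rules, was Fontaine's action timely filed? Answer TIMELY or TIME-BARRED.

Because discovery on 2016-01-24 post-dates the 2012-11-25 act, accrual under the later-of rule falls on 2016-01-24.
Adding the 30 months base period to 2016-01-24 gives a deadline of 2018-07-24, before any tolling.
The defendant's absence from the jurisdiction from 2017-01-15 to 2017-05-17 tolled the period for 122 days, extending the deadline to 2018-11-23.
The emergency suspension of filing deadlines from 2018-07-24 to 2019-06-21 tolled the period for 332 days, extending the deadline to 2019-10-21.
Because the pending criminal prosecution ran from 2019-10-02 to 2019-11-26, the deadline is extended by 55 days to 2019-12-15.
Filing on 2019-11-29 beat the 2019-12-15 deadline — the action is timely.

TIMELY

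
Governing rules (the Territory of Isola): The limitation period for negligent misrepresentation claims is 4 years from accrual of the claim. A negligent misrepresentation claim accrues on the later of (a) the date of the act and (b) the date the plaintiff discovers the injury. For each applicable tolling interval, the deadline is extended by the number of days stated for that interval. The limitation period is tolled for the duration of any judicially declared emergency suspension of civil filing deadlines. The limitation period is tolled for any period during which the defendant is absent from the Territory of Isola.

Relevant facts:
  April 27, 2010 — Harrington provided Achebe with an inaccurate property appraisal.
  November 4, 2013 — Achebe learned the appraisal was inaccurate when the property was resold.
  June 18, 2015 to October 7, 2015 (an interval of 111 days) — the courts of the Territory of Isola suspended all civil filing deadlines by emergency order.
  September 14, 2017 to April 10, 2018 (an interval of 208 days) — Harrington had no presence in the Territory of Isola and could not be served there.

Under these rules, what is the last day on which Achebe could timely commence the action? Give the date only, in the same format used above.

Taking the later of the act (April 27, 2010) and discovery (November 4, 2013), the claim accrued on November 4, 2013.
Adding the 4 years base period to November 4, 2013 gives a deadline of November 4, 2017, before any tolling.
The period was tolled for 111 days by the emergency suspension of filing deadlines (June 18, 2015 to October 7, 2015), pushing the deadline to February 23, 2018.
Because the defendant's absence from the jurisdiction ran from September 14, 2017 to April 10, 2018, the deadline is extended by 208 days to September 19, 2018.

September 19, 2018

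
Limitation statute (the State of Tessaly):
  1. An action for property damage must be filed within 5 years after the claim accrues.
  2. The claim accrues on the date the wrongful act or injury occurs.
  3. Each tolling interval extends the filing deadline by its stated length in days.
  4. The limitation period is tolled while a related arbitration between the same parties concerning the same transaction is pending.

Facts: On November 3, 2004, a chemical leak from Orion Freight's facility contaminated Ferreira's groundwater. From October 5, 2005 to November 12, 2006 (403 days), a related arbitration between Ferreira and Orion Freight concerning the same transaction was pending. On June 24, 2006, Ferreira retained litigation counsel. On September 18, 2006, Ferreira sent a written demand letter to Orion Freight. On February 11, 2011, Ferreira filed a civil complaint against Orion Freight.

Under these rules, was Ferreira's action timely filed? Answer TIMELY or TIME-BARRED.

The limitation period began to run on November 3, 2004.
5 years from November 3, 2004 is November 3, 2009.
The pending related arbitration from October 5, 2005 to November 12, 2006 tolled the period for 403 days, extending the deadline to December 11, 2010.
Nothing else in the chronology tolls or restarts the period.
The February 11, 2011 filing falls after the December 11, 2010 deadline; the claim is time-barred.

TIME-BARRED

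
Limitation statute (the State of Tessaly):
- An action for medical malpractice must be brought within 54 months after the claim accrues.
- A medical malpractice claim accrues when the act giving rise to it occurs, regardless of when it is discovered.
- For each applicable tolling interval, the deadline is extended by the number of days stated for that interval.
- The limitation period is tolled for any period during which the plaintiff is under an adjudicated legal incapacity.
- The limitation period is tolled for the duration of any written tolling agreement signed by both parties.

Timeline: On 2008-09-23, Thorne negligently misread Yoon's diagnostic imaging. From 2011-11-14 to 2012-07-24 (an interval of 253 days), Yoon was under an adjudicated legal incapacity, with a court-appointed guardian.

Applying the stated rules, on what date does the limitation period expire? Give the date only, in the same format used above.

The limitation period began to run on 2008-09-23.
The untolled deadline — 54 months after 2008-09-23 — is 2013-03-23.
The period was tolled for 253 days by the plaintiff's legal incapacity (2011-11-14 to 2012-07-24), pushing the deadline to 2013-12-01.

2013-12-01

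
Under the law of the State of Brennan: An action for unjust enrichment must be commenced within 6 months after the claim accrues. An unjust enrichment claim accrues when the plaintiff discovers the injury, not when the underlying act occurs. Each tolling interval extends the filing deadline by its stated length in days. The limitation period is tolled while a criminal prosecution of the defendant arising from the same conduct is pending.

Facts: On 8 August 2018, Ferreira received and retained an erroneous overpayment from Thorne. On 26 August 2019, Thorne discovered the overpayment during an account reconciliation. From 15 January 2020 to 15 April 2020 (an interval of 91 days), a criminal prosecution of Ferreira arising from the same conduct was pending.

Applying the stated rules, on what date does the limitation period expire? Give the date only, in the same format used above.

Under the discovery rule, the claim accrued on 26 August 2019, when Thorne discovered the injury — not on the 8 August 2018 date of the underlying act.
The untolled deadline — 6 months after 26 August 2019 — is 26 February 2020.
The pending criminal prosecution from 15 January 2020 to 15 April 2020 tolled the period for 91 days, extending the deadline to 27 May 2020.

27 May 2020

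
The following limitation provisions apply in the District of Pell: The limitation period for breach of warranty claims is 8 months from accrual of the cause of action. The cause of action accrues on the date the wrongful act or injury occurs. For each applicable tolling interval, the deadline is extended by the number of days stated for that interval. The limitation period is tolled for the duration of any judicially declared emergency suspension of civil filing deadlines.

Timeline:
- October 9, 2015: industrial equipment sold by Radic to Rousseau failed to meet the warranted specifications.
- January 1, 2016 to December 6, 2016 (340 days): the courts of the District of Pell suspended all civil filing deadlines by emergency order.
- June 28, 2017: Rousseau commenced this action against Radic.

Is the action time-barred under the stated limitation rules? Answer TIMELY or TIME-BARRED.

TIME-BARRED

The limitation period began to run on October 9, 2015.
8 months from October 9, 2015 is June 9, 2016.
The period was tolled for 340 days by the emergency suspension of filing deadlines (January 1, 2016 to December 6, 2016), pushing the deadline to May 15, 2017.
Rousseau filed on June 28, 2017, after the May 15, 2017 deadline, so the action is time-barred.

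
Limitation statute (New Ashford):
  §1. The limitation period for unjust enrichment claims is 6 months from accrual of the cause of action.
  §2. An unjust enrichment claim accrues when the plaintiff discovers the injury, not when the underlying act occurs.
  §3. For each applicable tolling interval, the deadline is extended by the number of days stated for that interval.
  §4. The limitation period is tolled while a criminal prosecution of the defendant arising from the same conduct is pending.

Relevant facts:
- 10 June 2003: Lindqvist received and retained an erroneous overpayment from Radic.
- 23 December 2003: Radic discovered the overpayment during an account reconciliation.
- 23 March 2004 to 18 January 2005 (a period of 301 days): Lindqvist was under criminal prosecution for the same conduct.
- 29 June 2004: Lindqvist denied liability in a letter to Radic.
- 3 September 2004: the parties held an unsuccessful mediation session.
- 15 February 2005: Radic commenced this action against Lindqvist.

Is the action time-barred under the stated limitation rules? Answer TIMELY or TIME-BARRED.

Under the discovery rule, the claim accrued on 23 December 2003, when Radic discovered the injury — not on the 10 June 2003 date of the underlying act.
6 months from 23 December 2003 is 23 June 2004.
The period was tolled for 301 days by the pending criminal prosecution (23 March 2004 to 18 January 2005), pushing the deadline to 20 April 2005.
The other events in the timeline have no effect on the limitation period under the stated rules.
Filing on 15 February 2005 beat the 20 April 2005 deadline — the action is timely.

TIMELY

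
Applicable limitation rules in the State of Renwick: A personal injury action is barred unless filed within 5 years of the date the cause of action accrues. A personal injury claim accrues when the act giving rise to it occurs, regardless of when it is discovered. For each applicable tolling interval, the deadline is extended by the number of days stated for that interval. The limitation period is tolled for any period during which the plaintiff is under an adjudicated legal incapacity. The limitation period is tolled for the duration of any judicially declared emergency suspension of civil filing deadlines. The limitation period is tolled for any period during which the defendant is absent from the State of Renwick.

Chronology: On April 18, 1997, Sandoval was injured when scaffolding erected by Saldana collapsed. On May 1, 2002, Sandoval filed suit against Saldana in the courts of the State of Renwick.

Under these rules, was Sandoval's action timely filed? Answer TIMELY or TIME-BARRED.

TIME-BARRED

The claim accrued on April 18, 1997, when the wrongful act occurred.
5 years from April 18, 1997 is April 18, 2002.
Filing on May 1, 2002 missed the April 18, 2002 deadline — the action is time-barred.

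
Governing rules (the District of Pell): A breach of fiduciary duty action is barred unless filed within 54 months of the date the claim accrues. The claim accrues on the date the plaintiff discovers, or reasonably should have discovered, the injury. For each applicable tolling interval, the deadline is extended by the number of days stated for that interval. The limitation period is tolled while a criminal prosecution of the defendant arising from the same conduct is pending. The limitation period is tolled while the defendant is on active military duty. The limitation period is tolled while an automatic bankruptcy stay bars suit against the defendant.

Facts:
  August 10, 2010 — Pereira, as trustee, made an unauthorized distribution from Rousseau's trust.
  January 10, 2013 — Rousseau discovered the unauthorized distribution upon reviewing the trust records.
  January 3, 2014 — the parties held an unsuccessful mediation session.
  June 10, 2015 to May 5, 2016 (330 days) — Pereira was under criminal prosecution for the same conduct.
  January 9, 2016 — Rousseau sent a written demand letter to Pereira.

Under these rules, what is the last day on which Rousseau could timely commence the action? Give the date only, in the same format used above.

June 5, 2018

Accrual is tied to discovery, so the period began on January 10, 2013 rather than on August 10, 2010 when the act occurred.
The untolled deadline — 54 months after January 10, 2013 — is July 10, 2017.
The period was tolled for 330 days by the pending criminal prosecution (June 10, 2015 to May 5, 2016), pushing the deadline to June 5, 2018.
The other events in the timeline have no effect on the limitation period under the stated rules.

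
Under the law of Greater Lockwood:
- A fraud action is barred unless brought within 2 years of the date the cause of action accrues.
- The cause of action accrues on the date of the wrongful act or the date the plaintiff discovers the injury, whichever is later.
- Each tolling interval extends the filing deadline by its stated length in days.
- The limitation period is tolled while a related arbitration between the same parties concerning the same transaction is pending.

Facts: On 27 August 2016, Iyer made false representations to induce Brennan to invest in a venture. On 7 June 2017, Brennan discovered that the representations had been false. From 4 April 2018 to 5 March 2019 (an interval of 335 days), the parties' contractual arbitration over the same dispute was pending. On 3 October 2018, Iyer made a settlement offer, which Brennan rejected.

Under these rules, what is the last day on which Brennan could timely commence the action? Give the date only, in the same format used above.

7 May 2020

Because discovery on 7 June 2017 post-dates the 27 August 2016 act, accrual under the later-of rule falls on 7 June 2017.
2 years from 7 June 2017 is 7 June 2019.
Because the pending related arbitration ran from 4 April 2018 to 5 March 2019, the deadline is extended by 335 days to 7 May 2020.
Nothing else in the chronology tolls or restarts the period.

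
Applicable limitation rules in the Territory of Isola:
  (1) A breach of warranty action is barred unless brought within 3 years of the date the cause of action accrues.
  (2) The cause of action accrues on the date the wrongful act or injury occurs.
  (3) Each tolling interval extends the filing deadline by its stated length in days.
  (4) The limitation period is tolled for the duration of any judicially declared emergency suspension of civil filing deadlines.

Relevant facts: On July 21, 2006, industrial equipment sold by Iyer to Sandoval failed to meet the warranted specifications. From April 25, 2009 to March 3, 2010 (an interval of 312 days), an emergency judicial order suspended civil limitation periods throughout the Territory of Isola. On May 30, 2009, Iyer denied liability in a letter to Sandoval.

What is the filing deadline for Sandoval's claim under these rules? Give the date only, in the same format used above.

The limitation period began to run on July 21, 2006.
Adding the 3 years base period to July 21, 2006 gives a deadline of July 21, 2009, before any tolling.
The emergency suspension of filing deadlines from April 25, 2009 to March 3, 2010 tolled the period for 312 days, extending the deadline to May 29, 2010.
The other events in the timeline have no effect on the limitation period under the stated rules.

May 29, 2010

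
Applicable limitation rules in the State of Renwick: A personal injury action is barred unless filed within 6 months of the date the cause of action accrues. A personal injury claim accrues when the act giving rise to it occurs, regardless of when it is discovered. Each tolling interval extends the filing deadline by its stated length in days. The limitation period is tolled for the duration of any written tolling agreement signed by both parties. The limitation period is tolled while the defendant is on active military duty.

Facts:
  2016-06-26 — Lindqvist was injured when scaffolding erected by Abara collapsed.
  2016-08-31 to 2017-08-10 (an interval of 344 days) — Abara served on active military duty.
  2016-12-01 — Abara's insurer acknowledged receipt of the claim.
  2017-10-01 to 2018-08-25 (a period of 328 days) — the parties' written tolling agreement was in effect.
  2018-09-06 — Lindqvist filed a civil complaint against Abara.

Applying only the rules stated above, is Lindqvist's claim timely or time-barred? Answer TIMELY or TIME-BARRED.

The claim accrued on 2016-06-26, when the wrongful act occurred.
Adding the 6 months base period to 2016-06-26 gives a deadline of 2016-12-26, before any tolling.
Because the defendant's active military service ran from 2016-08-31 to 2017-08-10, the deadline is extended by 344 days to 2017-12-05.
Because the written tolling agreement ran from 2017-10-01 to 2018-08-25, the deadline is extended by 328 days to 2018-10-29.
None of the other events listed affects the running of the period under the stated rules.
Filing on 2018-09-06 beat the 2018-10-29 deadline — the action is timely.

TIMELY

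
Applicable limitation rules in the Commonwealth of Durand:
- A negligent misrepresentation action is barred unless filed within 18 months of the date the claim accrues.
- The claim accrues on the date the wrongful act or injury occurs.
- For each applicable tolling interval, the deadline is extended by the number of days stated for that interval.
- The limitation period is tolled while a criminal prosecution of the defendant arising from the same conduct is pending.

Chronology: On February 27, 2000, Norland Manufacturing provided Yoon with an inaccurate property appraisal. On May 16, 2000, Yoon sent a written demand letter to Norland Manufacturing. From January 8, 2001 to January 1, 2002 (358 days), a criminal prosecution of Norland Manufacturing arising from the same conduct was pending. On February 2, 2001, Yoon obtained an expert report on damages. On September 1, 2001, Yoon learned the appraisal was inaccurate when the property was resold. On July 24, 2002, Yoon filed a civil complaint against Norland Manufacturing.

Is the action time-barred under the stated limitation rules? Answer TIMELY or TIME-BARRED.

Because the rule ties accrual to occurrence, the claim accrued on February 27, 2000, not on the September 1, 2001 discovery date.
The untolled deadline — 18 months after February 27, 2000 — is August 27, 2001.
The period was tolled for 358 days by the pending criminal prosecution (January 8, 2001 to January 1, 2002), pushing the deadline to August 20, 2002.
The other events in the timeline have no effect on the limitation period under the stated rules.
Filing on July 24, 2002 beat the August 20, 2002 deadline — the action is timely.

TIMELY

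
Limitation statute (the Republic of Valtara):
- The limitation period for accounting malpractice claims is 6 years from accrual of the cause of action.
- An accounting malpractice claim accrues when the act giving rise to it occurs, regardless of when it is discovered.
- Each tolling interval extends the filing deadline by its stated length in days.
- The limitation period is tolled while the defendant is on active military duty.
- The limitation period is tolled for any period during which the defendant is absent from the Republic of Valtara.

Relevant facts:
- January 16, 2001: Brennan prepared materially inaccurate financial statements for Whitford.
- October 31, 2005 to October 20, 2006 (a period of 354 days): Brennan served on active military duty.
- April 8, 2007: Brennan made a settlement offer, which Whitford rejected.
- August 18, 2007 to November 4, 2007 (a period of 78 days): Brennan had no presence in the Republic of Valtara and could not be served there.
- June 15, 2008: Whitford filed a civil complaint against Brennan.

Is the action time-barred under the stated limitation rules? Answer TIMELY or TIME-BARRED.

The cause of action accrued on January 16, 2001, the date of the act.
The untolled deadline — 6 years after January 16, 2001 — is January 16, 2007.
The defendant's active military service from October 31, 2005 to October 20, 2006 tolled the period for 354 days, extending the deadline to January 5, 2008.
The period was tolled for 78 days by the defendant's absence from the jurisdiction (August 18, 2007 to November 4, 2007), pushing the deadline to March 23, 2008.
None of the other events listed affects the running of the period under the stated rules.
The June 15, 2008 filing falls after the March 23, 2008 deadline; the claim is time-barred.

TIME-BARRED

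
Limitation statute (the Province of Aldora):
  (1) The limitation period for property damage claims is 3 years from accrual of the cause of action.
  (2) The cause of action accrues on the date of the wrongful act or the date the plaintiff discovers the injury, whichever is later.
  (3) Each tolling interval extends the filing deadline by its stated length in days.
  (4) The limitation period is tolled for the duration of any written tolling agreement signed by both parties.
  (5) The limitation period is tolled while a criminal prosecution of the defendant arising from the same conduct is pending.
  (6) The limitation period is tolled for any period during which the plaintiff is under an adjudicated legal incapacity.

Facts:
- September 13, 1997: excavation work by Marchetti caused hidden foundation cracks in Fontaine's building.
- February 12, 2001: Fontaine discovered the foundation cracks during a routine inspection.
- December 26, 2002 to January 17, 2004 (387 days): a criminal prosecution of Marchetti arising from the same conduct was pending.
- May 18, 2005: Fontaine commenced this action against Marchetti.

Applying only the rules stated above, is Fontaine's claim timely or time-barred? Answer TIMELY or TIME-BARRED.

Taking the later of the act (September 13, 1997) and discovery (February 12, 2001), the claim accrued on February 12, 2001.
Adding the 3 years base period to February 12, 2001 gives a deadline of February 12, 2004, before any tolling.
The pending criminal prosecution from December 26, 2002 to January 17, 2004 tolled the period for 387 days, extending the deadline to March 5, 2005.
The May 18, 2005 filing falls after the March 5, 2005 deadline; the claim is time-barred.

TIME-BARRED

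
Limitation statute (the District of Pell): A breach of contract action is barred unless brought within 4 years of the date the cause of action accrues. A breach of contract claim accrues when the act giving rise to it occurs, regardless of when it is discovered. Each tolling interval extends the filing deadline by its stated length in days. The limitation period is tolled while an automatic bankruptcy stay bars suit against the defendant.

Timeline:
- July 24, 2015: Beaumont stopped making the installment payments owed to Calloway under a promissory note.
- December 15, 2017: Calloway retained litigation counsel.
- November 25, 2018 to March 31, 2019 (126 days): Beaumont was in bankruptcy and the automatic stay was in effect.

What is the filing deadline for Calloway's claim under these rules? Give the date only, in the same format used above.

November 27, 2019

The claim accrued on July 24, 2015, when the wrongful act occurred.
4 years from July 24, 2015 is July 24, 2019.
The period was tolled for 126 days by the automatic bankruptcy stay (November 25, 2018 to March 31, 2019), pushing the deadline to November 27, 2019.
The other events in the timeline have no effect on the limitation period under the stated rules.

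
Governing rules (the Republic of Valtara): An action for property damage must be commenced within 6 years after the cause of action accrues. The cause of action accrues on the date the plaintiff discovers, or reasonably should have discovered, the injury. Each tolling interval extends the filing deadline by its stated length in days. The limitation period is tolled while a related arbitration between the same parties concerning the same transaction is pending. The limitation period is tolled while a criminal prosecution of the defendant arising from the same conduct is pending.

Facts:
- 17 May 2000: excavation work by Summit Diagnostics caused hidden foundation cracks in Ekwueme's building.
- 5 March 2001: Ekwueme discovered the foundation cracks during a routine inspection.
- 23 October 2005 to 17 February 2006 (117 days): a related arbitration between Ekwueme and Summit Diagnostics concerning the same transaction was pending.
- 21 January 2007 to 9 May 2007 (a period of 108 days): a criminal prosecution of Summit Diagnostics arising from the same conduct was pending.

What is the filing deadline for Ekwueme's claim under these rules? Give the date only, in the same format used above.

16 October 2007

Under the discovery rule, the claim accrued on 5 March 2001, when Ekwueme discovered the injury — not on the 17 May 2000 date of the underlying act.
The untolled deadline — 6 years after 5 March 2001 — is 5 March 2007.
Because the pending related arbitration ran from 23 October 2005 to 17 February 2006, the deadline is extended by 117 days to 30 June 2007.
Because the pending criminal prosecution ran from 21 January 2007 to 9 May 2007, the deadline is extended by 108 days to 16 October 2007.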